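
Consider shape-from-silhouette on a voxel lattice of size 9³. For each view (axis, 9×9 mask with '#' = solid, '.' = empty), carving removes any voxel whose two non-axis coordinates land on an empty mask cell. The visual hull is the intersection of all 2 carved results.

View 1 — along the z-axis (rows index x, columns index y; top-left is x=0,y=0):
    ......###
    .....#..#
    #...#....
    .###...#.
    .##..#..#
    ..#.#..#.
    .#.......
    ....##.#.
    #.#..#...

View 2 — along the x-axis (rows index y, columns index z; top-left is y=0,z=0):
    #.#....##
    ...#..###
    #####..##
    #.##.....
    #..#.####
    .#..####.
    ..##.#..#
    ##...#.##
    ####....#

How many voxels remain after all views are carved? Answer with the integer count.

voxel count = 128

before carving: 729 voxels (9×9×9)
  1. axis=2 (XY plane), |mask|=25  ⇒  voxels=225
  2. axis=0 (YZ plane), |mask|=43  ⇒  voxels=128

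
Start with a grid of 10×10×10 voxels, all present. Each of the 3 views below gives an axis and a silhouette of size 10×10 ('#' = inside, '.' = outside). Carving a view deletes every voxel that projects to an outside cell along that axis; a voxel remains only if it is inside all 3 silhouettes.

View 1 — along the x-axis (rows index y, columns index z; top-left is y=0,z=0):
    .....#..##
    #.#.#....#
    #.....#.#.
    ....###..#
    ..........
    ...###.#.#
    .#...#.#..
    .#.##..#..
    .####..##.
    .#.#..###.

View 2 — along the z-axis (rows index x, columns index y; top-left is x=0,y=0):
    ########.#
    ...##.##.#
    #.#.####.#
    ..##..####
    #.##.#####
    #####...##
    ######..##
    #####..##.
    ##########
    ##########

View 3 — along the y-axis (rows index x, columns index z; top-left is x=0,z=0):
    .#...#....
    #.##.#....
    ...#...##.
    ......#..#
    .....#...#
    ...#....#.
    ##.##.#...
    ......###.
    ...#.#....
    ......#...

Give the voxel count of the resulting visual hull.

start: 10×10×10 = 1000 voxels
  1. axis=0 (YZ plane), |mask|=37  ⇒  voxels=370
  2. axis=2 (XY plane), |mask|=77  ⇒  voxels=281
  3. axis=1 (XZ plane), |mask|=26  ⇒  voxels=70

voxel count = 70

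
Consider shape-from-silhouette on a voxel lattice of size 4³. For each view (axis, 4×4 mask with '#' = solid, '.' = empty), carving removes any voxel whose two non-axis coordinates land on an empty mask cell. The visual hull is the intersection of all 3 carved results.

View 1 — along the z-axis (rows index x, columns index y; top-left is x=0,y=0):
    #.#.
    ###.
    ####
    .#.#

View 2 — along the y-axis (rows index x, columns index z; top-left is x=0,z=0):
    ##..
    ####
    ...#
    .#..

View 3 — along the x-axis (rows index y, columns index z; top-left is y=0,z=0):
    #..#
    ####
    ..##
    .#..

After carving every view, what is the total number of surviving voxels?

voxel count = 14

full grid |V| = 64
after view 1 [z-axis, 11 of 16 cells solid] → remaining = 44
after view 2 [y-axis, 8 of 16 cells solid] → remaining = 22
after view 3 [x-axis, 9 of 16 cells solid] → remaining = 14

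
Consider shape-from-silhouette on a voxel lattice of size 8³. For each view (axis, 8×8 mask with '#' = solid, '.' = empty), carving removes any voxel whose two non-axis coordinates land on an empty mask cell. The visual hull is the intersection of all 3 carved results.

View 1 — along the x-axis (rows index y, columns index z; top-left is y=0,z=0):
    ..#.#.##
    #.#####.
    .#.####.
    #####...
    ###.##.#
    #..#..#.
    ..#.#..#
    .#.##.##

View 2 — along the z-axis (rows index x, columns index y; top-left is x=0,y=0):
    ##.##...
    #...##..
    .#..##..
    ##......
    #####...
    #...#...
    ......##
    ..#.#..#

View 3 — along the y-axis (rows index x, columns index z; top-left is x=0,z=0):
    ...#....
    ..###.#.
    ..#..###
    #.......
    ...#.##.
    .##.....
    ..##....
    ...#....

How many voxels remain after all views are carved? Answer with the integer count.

|visual hull| = 33

before carving: 512 voxels (8×8×8)
V1 x: intersect with YZ mask (37 set) -- 296 left
V2 z: intersect with XY mask (24 set) -- 119 left
V3 y: intersect with XZ mask (18 set) -- 33 left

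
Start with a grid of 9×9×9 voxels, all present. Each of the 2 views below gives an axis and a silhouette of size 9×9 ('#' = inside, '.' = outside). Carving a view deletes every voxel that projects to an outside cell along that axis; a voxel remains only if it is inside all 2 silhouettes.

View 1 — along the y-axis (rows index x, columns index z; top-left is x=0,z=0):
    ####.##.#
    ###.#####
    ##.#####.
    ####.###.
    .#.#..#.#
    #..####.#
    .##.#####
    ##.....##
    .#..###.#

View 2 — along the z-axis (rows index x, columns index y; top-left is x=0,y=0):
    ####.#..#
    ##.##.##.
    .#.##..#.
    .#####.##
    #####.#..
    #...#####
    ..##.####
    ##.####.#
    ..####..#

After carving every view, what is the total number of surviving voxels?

|visual hull| = 322

full grid |V| = 729
V1 y: intersect with XZ mask (55 set) -- 495 left
V2 z: intersect with XY mask (53 set) -- 322 left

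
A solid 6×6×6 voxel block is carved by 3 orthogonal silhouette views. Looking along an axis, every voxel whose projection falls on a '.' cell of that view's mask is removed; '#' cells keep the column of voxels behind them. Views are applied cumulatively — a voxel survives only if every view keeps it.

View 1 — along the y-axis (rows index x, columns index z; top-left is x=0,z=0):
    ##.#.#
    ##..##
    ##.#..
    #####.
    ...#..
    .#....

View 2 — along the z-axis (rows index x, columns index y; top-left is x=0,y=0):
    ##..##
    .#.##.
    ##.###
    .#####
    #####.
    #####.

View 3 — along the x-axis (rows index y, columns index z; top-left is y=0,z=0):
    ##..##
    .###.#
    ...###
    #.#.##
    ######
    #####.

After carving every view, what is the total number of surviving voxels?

|visual hull| = 57

before carving: 216 voxels (6×6×6)
after view 1 [y-axis, 18 of 36 cells solid] → remaining = 108
after view 2 [z-axis, 27 of 36 cells solid] → remaining = 78
after view 3 [x-axis, 26 of 36 cells solid] → remaining = 57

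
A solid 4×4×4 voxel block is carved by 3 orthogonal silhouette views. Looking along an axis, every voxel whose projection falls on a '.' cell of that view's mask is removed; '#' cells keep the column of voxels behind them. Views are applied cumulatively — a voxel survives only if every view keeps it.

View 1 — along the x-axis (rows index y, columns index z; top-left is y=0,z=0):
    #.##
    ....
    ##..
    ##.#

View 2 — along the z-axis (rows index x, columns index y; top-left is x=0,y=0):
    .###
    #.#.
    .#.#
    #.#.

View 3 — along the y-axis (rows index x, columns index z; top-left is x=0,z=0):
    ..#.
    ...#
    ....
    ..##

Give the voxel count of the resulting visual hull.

remaining voxels: 3

start: 4×4×4 = 64 voxels
step 1: project along x, AND mask (8/16) → |grid| = 32
step 2: project along z, AND mask (9/16) → |grid| = 18
step 3: project along y, AND mask (4/16) → |grid| = 3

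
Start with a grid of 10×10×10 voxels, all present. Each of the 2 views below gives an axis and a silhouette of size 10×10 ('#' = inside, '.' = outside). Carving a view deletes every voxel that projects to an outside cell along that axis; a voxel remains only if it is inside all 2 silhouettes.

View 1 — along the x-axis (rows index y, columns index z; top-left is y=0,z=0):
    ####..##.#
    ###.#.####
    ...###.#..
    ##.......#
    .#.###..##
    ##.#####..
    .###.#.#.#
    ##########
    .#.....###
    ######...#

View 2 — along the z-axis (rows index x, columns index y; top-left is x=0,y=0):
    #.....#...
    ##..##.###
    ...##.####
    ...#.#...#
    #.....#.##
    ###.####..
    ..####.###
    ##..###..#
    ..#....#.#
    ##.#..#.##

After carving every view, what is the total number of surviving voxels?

voxel count = 325

full grid |V| = 1000
  1. axis=0 (YZ plane), |mask|=62  ⇒  voxels=620
  2. axis=2 (XY plane), |mask|=51  ⇒  voxels=325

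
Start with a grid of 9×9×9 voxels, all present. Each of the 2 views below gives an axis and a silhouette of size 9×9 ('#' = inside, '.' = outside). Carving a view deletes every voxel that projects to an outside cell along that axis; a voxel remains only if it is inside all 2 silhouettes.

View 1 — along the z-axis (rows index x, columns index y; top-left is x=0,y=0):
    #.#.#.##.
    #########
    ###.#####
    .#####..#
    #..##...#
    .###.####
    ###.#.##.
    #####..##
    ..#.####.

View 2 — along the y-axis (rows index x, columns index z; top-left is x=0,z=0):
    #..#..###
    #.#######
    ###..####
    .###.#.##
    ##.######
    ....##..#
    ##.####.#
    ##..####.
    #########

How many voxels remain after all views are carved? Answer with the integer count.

|visual hull| = 371

initial block: 9^3 = 729
after view 1 [z-axis, 57 of 81 cells solid] → remaining = 513
after view 2 [y-axis, 59 of 81 cells solid] → remaining = 371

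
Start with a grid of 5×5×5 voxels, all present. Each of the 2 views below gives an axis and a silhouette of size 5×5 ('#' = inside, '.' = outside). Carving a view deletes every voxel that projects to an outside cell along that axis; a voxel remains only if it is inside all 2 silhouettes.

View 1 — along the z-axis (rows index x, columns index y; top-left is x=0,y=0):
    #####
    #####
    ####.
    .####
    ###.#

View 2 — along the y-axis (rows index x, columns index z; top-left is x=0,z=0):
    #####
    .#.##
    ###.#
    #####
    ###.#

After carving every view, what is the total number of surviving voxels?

remaining voxels: 92

start: 5×5×5 = 125 voxels
after view 1 [z-axis, 22 of 25 cells solid] → remaining = 110
after view 2 [y-axis, 21 of 25 cells solid] → remaining = 92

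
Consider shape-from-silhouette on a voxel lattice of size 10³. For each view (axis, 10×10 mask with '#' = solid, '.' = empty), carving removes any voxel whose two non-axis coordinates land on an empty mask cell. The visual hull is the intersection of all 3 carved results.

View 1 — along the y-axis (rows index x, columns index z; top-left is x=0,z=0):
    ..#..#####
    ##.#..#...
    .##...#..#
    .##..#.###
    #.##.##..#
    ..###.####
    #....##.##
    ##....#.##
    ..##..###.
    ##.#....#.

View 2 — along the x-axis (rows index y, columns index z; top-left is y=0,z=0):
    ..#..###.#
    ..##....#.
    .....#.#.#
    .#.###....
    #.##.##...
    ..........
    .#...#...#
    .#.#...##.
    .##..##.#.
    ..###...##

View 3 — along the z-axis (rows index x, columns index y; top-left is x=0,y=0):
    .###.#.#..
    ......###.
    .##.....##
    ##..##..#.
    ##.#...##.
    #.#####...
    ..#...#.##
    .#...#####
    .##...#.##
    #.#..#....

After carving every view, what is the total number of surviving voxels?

remaining voxels: 85

before carving: 1000 voxels (10×10×10)
after view 1 [y-axis, 52 of 100 cells solid] → remaining = 520
after view 2 [x-axis, 37 of 100 cells solid] → remaining = 198
after view 3 [z-axis, 46 of 100 cells solid] → remaining = 85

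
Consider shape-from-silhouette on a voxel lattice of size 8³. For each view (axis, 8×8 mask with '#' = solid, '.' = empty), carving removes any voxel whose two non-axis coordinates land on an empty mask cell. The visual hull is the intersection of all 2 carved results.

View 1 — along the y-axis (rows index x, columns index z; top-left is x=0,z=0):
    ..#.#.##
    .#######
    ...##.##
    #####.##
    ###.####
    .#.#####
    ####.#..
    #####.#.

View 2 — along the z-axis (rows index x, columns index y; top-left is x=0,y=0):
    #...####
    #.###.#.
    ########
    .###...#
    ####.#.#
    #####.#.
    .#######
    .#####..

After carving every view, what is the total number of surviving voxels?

voxel count = 258

initial block: 8^3 = 512
  1. axis=1 (XZ plane), |mask|=46  ⇒  voxels=368
  2. axis=2 (XY plane), |mask|=46  ⇒  voxels=258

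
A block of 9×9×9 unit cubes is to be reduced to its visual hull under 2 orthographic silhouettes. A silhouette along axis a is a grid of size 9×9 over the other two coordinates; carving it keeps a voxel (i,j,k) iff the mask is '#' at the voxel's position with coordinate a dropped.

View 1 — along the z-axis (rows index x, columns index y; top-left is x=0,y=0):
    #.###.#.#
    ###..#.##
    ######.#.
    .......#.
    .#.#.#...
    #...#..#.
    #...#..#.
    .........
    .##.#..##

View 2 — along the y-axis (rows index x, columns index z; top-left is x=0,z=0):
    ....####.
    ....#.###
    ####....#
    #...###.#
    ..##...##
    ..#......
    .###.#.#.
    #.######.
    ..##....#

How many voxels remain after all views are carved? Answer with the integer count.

full grid |V| = 729
step 1: project along z, AND mask (34/81) → |grid| = 306
step 2: project along y, AND mask (38/81) → |grid| = 133

|visual hull| = 133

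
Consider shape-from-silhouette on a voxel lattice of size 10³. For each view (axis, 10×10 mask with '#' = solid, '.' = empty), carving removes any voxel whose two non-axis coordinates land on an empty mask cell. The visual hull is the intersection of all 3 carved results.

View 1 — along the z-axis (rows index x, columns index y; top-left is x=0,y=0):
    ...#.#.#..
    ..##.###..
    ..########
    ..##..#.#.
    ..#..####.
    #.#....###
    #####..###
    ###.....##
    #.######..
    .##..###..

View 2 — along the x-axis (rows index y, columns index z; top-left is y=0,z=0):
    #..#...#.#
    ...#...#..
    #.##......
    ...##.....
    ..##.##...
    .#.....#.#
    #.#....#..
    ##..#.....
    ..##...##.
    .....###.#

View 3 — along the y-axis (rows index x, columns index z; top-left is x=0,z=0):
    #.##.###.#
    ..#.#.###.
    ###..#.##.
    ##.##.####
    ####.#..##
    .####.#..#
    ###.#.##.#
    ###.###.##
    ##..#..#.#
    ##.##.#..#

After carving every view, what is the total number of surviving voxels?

start: 10×10×10 = 1000 voxels
carve view 1 (along z, XY-mask fill 55/100): 550 voxels remain
carve view 2 (along x, YZ-mask fill 32/100): 173 voxels remain
carve view 3 (along y, XZ-mask fill 65/100): 105 voxels remain

voxel count = 105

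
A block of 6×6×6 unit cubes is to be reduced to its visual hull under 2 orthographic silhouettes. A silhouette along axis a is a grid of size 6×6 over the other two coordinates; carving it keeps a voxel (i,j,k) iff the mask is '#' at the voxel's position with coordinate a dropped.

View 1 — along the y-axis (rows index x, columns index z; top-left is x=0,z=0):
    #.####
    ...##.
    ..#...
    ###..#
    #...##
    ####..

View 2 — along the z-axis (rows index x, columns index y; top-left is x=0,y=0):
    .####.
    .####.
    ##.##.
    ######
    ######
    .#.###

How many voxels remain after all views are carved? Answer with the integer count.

voxel count = 90

full grid |V| = 216
V1 y: intersect with XZ mask (19 set) -- 114 left
V2 z: intersect with XY mask (28 set) -- 90 left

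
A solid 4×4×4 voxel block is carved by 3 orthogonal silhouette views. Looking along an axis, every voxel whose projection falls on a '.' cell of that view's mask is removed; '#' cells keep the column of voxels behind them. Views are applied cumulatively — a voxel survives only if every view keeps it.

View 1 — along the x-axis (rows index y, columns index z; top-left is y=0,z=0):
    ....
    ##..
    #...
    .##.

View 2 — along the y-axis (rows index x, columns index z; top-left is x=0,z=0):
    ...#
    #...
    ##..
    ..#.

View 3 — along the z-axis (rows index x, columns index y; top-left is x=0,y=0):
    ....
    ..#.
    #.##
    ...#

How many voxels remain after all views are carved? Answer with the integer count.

|visual hull| = 4

full grid |V| = 64
[1] x-view keeps 5 columns → grid now 20
[2] y-view keeps 5 columns → grid now 7
[3] z-view keeps 5 columns → grid now 4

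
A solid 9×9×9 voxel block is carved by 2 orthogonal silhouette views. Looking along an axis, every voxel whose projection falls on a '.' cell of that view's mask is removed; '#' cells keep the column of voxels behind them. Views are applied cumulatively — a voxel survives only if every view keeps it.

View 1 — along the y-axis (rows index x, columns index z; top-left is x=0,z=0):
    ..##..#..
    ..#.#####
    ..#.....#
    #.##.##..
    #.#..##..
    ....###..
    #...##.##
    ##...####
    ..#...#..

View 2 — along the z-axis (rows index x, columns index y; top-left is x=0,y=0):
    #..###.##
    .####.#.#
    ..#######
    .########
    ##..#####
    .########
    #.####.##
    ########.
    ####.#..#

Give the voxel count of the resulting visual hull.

before carving: 729 voxels (9×9×9)
carve view 1 (along y, XZ-mask fill 36/81): 324 voxels remain
carve view 2 (along z, XY-mask fill 63/81): 255 voxels remain

remaining voxels: 255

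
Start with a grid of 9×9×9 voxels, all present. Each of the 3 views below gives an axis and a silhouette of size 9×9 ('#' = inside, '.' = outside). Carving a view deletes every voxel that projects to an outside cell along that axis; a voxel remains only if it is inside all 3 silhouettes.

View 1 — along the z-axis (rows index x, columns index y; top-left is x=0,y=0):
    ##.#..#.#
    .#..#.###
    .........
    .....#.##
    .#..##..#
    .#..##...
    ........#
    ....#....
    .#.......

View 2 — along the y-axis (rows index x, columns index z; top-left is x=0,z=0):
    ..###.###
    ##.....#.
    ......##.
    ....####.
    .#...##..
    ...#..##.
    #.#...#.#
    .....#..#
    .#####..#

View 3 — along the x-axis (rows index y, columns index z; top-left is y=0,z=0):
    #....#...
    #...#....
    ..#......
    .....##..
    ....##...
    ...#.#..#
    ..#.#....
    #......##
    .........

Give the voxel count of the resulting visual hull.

14 voxels

start: 9×9×9 = 729 voxels
V1 z: intersect with XY mask (23 set) -- 207 left
V2 y: intersect with XZ mask (33 set) -- 90 left
V3 x: intersect with YZ mask (17 set) -- 14 left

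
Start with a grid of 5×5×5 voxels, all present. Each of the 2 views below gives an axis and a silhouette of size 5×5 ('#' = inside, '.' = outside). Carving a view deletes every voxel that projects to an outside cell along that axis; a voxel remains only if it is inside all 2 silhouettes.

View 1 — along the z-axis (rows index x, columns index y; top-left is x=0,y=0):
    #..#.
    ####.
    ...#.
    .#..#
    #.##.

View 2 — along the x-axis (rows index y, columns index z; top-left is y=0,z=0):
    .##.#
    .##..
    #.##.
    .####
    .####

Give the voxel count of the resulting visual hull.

39 voxels

before carving: 125 voxels (5×5×5)
after view 1 [z-axis, 12 of 25 cells solid] → remaining = 60
after view 2 [x-axis, 16 of 25 cells solid] → remaining = 39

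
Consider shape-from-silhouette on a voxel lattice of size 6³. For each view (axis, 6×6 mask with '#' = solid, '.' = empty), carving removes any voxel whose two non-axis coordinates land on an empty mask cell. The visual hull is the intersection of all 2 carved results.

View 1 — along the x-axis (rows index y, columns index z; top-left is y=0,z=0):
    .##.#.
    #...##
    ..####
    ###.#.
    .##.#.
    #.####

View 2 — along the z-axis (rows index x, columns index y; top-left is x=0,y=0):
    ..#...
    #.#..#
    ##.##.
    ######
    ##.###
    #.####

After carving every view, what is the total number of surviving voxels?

|visual hull| = 88

before carving: 216 voxels (6×6×6)
  1. axis=0 (YZ plane), |mask|=22  ⇒  voxels=132
  2. axis=2 (XY plane), |mask|=24  ⇒  voxels=88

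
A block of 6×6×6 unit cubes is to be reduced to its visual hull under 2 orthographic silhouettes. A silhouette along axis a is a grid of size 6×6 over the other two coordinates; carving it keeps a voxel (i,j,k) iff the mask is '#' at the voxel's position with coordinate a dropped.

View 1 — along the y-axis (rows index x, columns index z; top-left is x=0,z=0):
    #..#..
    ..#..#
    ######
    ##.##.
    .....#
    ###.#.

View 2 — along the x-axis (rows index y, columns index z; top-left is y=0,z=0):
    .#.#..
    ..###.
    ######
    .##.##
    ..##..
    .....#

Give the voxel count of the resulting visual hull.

initial block: 6^3 = 216
carve view 1 (along y, XZ-mask fill 19/36): 114 voxels remain
carve view 2 (along x, YZ-mask fill 18/36): 55 voxels remain

remaining voxels: 55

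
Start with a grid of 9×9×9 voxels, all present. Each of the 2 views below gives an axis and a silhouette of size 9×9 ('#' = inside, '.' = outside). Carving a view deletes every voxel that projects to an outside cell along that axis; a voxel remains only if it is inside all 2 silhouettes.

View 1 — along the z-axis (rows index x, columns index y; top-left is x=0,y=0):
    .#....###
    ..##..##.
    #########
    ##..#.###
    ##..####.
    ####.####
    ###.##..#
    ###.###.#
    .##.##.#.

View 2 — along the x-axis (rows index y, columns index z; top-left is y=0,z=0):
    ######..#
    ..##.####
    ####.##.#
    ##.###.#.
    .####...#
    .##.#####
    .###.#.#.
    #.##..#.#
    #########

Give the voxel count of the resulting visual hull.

|visual hull| = 346

start: 9×9×9 = 729 voxels
  1. axis=2 (XY plane), |mask|=55  ⇒  voxels=495
  2. axis=0 (YZ plane), |mask|=57  ⇒  voxels=346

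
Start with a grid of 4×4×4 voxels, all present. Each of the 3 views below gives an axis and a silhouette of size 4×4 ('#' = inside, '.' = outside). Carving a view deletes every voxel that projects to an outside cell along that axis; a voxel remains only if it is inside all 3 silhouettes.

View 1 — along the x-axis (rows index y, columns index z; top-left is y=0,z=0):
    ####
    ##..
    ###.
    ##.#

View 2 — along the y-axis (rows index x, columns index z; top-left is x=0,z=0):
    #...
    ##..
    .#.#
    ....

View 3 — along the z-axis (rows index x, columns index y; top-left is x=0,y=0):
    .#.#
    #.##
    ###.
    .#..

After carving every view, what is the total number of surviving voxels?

before carving: 64 voxels (4×4×4)
step 1: project along x, AND mask (12/16) → |grid| = 48
step 2: project along y, AND mask (5/16) → |grid| = 18
step 3: project along z, AND mask (9/16) → |grid| = 12

voxel count = 12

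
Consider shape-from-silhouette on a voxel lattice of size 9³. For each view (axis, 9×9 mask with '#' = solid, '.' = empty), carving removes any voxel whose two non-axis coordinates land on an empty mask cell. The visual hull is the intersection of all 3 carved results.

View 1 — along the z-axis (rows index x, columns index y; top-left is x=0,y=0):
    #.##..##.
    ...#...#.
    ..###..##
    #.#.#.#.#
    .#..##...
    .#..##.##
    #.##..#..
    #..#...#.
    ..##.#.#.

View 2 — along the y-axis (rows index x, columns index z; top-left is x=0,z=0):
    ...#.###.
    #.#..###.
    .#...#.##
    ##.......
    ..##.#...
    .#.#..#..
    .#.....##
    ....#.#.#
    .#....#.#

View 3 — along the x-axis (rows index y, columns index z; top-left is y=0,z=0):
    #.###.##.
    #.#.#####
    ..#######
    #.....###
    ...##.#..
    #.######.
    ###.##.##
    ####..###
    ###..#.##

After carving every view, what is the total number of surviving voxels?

full grid |V| = 729
step 1: project along z, AND mask (36/81) → |grid| = 324
step 2: project along y, AND mask (30/81) → |grid| = 117
step 3: project along x, AND mask (54/81) → |grid| = 75

|visual hull| = 75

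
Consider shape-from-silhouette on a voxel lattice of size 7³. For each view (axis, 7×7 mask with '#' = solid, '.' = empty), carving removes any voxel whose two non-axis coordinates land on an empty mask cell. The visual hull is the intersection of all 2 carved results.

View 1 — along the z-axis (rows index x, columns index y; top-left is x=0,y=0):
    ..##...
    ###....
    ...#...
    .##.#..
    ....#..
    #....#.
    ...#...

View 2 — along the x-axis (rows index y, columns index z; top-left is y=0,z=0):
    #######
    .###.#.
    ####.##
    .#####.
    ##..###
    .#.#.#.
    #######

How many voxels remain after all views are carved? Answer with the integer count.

|visual hull| = 68

initial block: 7^3 = 343
carve view 1 (along z, XY-mask fill 13/49): 91 voxels remain
carve view 2 (along x, YZ-mask fill 37/49): 68 voxels remain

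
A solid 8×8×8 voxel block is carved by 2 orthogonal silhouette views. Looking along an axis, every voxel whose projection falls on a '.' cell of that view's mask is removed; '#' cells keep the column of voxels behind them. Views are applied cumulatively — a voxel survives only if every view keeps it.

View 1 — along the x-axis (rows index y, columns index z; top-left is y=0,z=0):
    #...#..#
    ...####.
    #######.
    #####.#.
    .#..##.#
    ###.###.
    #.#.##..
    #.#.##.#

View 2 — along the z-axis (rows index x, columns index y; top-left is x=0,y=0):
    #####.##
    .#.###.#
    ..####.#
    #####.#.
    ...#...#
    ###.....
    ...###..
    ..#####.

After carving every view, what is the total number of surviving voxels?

|visual hull| = 182

before carving: 512 voxels (8×8×8)
V1 x: intersect with YZ mask (39 set) -- 312 left
V2 z: intersect with XY mask (36 set) -- 182 left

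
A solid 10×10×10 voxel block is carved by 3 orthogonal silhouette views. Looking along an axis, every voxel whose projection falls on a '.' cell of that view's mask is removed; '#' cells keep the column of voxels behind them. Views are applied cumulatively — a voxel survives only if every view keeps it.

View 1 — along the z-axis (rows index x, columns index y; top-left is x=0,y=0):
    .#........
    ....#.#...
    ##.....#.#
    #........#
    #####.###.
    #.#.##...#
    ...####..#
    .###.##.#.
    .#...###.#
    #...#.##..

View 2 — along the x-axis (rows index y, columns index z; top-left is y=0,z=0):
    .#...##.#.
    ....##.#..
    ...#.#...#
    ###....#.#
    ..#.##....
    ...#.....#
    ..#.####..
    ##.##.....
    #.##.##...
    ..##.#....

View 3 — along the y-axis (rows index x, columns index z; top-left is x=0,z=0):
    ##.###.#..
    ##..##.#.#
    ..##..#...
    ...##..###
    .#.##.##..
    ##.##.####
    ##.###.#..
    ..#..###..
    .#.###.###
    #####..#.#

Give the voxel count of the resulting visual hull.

full grid |V| = 1000
step 1: project along z, AND mask (42/100) → |grid| = 420
step 2: project along x, AND mask (37/100) → |grid| = 153
step 3: project along y, AND mask (57/100) → |grid| = 85

85 voxels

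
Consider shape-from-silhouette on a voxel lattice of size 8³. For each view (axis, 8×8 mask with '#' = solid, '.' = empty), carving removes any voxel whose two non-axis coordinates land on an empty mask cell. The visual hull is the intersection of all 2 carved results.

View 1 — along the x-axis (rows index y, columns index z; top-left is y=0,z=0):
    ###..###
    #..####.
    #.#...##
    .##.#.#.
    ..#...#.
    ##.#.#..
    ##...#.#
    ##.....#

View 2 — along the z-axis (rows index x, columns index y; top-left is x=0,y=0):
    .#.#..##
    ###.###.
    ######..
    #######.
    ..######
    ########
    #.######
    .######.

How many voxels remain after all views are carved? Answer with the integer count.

198 voxels

full grid |V| = 512
after view 1 [x-axis, 32 of 64 cells solid] → remaining = 256
after view 2 [z-axis, 50 of 64 cells solid] → remaining = 198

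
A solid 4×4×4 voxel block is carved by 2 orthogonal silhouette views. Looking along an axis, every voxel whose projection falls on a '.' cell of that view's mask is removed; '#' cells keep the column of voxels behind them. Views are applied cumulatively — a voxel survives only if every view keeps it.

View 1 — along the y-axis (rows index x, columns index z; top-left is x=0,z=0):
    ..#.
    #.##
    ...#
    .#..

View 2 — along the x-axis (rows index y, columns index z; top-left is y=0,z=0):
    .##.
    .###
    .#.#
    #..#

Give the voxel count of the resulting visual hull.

|visual hull| = 14

before carving: 64 voxels (4×4×4)
V1 y: intersect with XZ mask (6 set) -- 24 left
V2 x: intersect with YZ mask (9 set) -- 14 left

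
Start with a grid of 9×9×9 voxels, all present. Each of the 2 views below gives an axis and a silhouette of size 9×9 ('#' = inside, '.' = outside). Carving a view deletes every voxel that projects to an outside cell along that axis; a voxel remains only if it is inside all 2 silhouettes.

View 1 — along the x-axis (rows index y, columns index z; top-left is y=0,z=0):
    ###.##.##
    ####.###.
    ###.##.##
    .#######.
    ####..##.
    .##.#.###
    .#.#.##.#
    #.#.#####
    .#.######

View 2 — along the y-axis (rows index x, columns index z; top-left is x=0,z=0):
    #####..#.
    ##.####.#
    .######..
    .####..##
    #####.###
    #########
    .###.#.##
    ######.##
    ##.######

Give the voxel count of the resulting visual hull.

419 voxels

before carving: 729 voxels (9×9×9)
after view 1 [x-axis, 59 of 81 cells solid] → remaining = 531
after view 2 [y-axis, 64 of 81 cells solid] → remaining = 419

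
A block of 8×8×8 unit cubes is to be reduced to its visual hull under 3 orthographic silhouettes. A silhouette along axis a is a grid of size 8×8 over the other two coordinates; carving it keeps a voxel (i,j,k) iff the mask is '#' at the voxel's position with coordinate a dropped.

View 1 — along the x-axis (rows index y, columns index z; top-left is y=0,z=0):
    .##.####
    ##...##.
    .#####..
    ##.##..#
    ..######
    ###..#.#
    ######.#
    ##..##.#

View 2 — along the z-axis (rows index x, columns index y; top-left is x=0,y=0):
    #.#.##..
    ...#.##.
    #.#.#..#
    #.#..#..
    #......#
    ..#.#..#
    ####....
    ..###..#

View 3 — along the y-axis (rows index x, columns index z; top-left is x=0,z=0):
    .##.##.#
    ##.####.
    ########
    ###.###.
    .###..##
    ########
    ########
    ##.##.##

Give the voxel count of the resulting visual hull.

voxel count = 122

start: 8×8×8 = 512 voxels
  1. axis=0 (YZ plane), |mask|=43  ⇒  voxels=344
  2. axis=2 (XY plane), |mask|=27  ⇒  voxels=145
  3. axis=1 (XZ plane), |mask|=52  ⇒  voxels=122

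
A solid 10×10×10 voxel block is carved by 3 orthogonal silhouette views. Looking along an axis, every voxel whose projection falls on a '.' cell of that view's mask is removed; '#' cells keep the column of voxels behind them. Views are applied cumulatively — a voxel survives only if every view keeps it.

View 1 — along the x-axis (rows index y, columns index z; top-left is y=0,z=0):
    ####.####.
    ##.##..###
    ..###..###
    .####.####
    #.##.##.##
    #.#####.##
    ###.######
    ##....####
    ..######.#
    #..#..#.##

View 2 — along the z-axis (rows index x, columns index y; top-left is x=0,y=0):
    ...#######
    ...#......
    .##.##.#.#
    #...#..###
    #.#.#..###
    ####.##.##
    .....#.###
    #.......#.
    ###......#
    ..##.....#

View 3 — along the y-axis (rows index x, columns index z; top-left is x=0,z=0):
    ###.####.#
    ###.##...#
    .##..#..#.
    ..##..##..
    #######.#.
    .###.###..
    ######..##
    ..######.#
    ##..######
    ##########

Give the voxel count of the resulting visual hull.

voxel count = 205

start: 10×10×10 = 1000 voxels
V1 x: intersect with YZ mask (71 set) -- 710 left
V2 z: intersect with XY mask (46 set) -- 313 left
V3 y: intersect with XZ mask (69 set) -- 205 left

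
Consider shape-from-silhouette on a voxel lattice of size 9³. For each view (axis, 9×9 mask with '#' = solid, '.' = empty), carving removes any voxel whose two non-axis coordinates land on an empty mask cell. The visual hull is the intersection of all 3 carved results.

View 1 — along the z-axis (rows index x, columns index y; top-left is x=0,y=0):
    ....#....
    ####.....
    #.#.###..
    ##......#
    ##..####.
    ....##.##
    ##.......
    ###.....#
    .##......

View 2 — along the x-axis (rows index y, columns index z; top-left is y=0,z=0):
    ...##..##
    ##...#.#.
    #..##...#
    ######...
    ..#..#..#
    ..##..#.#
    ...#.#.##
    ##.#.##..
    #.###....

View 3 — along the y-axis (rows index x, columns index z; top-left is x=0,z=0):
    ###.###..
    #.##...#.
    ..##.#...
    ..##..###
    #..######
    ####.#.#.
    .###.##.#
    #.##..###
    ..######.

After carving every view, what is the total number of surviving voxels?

before carving: 729 voxels (9×9×9)
[1] z-view keeps 31 columns → grid now 279
[2] x-view keeps 38 columns → grid now 124
[3] y-view keeps 49 columns → grid now 75

75 voxels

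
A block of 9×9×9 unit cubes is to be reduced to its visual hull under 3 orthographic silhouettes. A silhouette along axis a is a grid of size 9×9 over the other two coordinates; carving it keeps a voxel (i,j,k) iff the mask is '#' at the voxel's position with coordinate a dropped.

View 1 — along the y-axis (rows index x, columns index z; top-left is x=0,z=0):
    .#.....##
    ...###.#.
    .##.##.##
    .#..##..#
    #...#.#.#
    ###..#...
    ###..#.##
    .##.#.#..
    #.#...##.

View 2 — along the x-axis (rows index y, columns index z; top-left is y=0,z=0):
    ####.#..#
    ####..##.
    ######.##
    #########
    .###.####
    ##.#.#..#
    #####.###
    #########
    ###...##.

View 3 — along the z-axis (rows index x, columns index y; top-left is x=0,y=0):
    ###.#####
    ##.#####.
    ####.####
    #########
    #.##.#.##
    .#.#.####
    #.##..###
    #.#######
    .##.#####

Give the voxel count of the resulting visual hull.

start: 9×9×9 = 729 voxels
V1 y: intersect with XZ mask (39 set) -- 351 left
V2 x: intersect with YZ mask (63 set) -- 272 left
V3 z: intersect with XY mask (65 set) -- 218 left

218 voxels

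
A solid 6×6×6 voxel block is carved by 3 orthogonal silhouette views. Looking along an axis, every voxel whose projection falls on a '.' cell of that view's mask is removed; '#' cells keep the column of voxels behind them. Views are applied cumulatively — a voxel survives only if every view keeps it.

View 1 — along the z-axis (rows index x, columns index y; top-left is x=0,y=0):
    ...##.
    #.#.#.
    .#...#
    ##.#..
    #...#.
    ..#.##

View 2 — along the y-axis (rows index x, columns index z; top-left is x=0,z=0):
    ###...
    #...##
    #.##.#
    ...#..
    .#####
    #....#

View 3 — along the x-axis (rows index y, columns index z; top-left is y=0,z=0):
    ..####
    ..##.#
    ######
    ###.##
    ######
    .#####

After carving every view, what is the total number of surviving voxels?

initial block: 6^3 = 216
carve view 1 (along z, XY-mask fill 15/36): 90 voxels remain
carve view 2 (along y, XZ-mask fill 18/36): 42 voxels remain
carve view 3 (along x, YZ-mask fill 29/36): 36 voxels remain

36 voxels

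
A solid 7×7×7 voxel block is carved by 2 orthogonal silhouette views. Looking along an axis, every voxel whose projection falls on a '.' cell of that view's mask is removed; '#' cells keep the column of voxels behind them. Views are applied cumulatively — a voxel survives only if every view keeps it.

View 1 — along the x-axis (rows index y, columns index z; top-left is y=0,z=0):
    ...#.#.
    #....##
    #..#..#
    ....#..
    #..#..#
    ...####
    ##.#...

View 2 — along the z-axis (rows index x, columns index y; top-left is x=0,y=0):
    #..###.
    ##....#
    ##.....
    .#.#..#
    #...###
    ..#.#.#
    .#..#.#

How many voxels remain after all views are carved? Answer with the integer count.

before carving: 343 voxels (7×7×7)
after view 1 [x-axis, 19 of 49 cells solid] → remaining = 133
after view 2 [z-axis, 22 of 49 cells solid] → remaining = 60

remaining voxels: 60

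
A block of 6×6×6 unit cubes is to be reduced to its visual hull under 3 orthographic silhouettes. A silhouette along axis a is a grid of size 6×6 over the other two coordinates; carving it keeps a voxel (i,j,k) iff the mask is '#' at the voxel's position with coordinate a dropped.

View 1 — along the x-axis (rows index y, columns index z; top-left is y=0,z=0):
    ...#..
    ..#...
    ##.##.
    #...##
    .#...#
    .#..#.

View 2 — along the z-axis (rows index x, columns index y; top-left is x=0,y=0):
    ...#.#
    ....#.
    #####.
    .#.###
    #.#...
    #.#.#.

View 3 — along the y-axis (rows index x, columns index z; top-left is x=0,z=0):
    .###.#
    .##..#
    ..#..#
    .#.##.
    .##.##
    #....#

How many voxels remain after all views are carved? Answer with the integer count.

remaining voxels: 15

full grid |V| = 216
[1] x-view keeps 13 columns → grid now 78
[2] z-view keeps 17 columns → grid now 38
[3] y-view keeps 18 columns → grid now 15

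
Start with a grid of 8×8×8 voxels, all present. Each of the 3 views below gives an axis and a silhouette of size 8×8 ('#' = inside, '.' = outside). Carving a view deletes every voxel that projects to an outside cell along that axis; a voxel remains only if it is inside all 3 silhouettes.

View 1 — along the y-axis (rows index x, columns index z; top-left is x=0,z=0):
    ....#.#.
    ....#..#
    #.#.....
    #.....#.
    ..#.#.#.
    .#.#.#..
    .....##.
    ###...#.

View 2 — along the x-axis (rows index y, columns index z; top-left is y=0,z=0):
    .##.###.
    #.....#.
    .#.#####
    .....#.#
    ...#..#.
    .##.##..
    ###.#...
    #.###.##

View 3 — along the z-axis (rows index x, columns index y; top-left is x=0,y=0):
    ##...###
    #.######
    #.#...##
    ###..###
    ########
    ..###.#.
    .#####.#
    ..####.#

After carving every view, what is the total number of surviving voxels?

full grid |V| = 512
V1 y: intersect with XZ mask (20 set) -- 160 left
V2 x: intersect with YZ mask (31 set) -- 83 left
V3 z: intersect with XY mask (45 set) -- 62 left

remaining voxels: 62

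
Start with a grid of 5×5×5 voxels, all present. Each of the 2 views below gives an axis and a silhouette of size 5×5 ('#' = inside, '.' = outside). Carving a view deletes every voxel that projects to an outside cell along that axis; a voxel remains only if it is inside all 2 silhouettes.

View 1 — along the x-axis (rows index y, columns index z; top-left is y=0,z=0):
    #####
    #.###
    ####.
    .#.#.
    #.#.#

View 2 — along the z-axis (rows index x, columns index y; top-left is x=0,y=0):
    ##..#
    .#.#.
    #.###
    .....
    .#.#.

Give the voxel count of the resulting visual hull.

voxel count = 38

before carving: 125 voxels (5×5×5)
step 1: project along x, AND mask (18/25) → |grid| = 90
step 2: project along z, AND mask (11/25) → |grid| = 38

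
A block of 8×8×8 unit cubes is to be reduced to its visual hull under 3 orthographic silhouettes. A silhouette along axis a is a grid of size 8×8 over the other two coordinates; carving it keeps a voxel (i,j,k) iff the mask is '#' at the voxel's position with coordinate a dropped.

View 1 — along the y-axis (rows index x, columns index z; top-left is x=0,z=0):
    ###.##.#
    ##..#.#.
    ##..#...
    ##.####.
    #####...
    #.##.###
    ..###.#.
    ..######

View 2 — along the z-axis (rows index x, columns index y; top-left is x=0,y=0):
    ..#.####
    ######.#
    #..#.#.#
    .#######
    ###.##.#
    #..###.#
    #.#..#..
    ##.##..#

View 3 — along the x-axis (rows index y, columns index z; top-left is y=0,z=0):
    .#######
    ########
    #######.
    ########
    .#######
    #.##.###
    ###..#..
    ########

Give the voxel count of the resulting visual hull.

remaining voxels: 188

full grid |V| = 512
V1 y: intersect with XZ mask (40 set) -- 320 left
V2 z: intersect with XY mask (42 set) -- 214 left
V3 x: intersect with YZ mask (55 set) -- 188 left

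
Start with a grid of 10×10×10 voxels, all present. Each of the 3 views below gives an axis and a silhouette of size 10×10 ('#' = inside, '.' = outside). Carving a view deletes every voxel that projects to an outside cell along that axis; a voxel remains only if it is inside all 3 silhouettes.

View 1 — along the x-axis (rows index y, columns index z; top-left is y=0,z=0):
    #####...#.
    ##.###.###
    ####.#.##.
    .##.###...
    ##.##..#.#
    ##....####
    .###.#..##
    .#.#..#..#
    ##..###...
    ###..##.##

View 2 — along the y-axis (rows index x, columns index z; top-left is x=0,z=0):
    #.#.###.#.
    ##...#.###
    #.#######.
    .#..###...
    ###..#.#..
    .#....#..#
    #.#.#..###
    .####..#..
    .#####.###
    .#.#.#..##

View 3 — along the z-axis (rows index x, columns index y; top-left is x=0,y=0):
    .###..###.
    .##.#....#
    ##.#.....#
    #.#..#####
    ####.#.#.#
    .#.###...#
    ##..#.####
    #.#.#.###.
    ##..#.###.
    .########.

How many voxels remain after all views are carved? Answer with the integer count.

initial block: 10^3 = 1000
V1 x: intersect with YZ mask (60 set) -- 600 left
V2 y: intersect with XZ mask (56 set) -- 341 left
V3 z: intersect with XY mask (60 set) -- 210 left

remaining voxels: 210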